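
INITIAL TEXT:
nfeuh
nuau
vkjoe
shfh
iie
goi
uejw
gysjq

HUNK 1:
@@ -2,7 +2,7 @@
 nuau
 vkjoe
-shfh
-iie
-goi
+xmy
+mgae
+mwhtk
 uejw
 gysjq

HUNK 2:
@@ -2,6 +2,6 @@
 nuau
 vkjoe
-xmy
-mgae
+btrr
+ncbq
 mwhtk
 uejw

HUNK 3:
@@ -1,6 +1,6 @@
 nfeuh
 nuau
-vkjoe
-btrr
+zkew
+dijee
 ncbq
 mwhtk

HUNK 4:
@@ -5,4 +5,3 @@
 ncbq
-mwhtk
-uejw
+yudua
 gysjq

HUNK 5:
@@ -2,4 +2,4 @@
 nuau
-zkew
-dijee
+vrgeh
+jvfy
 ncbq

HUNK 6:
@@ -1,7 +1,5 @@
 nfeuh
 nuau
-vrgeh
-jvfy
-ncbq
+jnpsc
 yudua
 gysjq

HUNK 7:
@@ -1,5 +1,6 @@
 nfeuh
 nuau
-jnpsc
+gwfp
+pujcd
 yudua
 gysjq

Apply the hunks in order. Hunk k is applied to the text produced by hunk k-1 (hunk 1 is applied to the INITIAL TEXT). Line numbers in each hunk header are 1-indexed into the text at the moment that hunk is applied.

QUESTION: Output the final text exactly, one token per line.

Answer: nfeuh
nuau
gwfp
pujcd
yudua
gysjq

Derivation:
Hunk 1: at line 2 remove [shfh,iie,goi] add [xmy,mgae,mwhtk] -> 8 lines: nfeuh nuau vkjoe xmy mgae mwhtk uejw gysjq
Hunk 2: at line 2 remove [xmy,mgae] add [btrr,ncbq] -> 8 lines: nfeuh nuau vkjoe btrr ncbq mwhtk uejw gysjq
Hunk 3: at line 1 remove [vkjoe,btrr] add [zkew,dijee] -> 8 lines: nfeuh nuau zkew dijee ncbq mwhtk uejw gysjq
Hunk 4: at line 5 remove [mwhtk,uejw] add [yudua] -> 7 lines: nfeuh nuau zkew dijee ncbq yudua gysjq
Hunk 5: at line 2 remove [zkew,dijee] add [vrgeh,jvfy] -> 7 lines: nfeuh nuau vrgeh jvfy ncbq yudua gysjq
Hunk 6: at line 1 remove [vrgeh,jvfy,ncbq] add [jnpsc] -> 5 lines: nfeuh nuau jnpsc yudua gysjq
Hunk 7: at line 1 remove [jnpsc] add [gwfp,pujcd] -> 6 lines: nfeuh nuau gwfp pujcd yudua gysjq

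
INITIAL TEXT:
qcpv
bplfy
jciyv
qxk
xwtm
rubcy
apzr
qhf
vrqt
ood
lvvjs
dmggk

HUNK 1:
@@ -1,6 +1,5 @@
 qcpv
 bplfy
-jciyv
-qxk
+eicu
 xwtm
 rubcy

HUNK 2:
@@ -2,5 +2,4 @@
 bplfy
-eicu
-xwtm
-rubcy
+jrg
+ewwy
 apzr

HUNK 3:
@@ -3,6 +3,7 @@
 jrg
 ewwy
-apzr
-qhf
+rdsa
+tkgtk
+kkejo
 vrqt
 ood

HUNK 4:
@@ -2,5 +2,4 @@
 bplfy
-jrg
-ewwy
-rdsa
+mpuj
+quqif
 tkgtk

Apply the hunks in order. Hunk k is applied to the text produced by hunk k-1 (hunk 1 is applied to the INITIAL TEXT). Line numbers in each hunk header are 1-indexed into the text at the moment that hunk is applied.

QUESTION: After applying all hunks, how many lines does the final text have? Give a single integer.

Answer: 10

Derivation:
Hunk 1: at line 1 remove [jciyv,qxk] add [eicu] -> 11 lines: qcpv bplfy eicu xwtm rubcy apzr qhf vrqt ood lvvjs dmggk
Hunk 2: at line 2 remove [eicu,xwtm,rubcy] add [jrg,ewwy] -> 10 lines: qcpv bplfy jrg ewwy apzr qhf vrqt ood lvvjs dmggk
Hunk 3: at line 3 remove [apzr,qhf] add [rdsa,tkgtk,kkejo] -> 11 lines: qcpv bplfy jrg ewwy rdsa tkgtk kkejo vrqt ood lvvjs dmggk
Hunk 4: at line 2 remove [jrg,ewwy,rdsa] add [mpuj,quqif] -> 10 lines: qcpv bplfy mpuj quqif tkgtk kkejo vrqt ood lvvjs dmggk
Final line count: 10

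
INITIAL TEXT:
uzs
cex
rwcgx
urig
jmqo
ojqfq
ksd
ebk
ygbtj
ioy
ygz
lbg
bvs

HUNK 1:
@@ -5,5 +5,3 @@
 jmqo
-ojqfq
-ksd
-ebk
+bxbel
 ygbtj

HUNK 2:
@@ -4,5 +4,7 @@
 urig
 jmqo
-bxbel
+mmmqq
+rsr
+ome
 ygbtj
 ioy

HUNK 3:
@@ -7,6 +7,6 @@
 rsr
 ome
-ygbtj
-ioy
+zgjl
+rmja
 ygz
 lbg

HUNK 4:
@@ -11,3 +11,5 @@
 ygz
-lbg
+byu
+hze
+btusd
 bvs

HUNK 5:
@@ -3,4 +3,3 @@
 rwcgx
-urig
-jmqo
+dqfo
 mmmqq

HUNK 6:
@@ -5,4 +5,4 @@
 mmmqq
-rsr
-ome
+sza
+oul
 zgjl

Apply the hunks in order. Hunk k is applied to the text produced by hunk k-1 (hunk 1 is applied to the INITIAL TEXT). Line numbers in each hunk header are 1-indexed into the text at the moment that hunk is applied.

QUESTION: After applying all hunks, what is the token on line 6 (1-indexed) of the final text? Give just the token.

Hunk 1: at line 5 remove [ojqfq,ksd,ebk] add [bxbel] -> 11 lines: uzs cex rwcgx urig jmqo bxbel ygbtj ioy ygz lbg bvs
Hunk 2: at line 4 remove [bxbel] add [mmmqq,rsr,ome] -> 13 lines: uzs cex rwcgx urig jmqo mmmqq rsr ome ygbtj ioy ygz lbg bvs
Hunk 3: at line 7 remove [ygbtj,ioy] add [zgjl,rmja] -> 13 lines: uzs cex rwcgx urig jmqo mmmqq rsr ome zgjl rmja ygz lbg bvs
Hunk 4: at line 11 remove [lbg] add [byu,hze,btusd] -> 15 lines: uzs cex rwcgx urig jmqo mmmqq rsr ome zgjl rmja ygz byu hze btusd bvs
Hunk 5: at line 3 remove [urig,jmqo] add [dqfo] -> 14 lines: uzs cex rwcgx dqfo mmmqq rsr ome zgjl rmja ygz byu hze btusd bvs
Hunk 6: at line 5 remove [rsr,ome] add [sza,oul] -> 14 lines: uzs cex rwcgx dqfo mmmqq sza oul zgjl rmja ygz byu hze btusd bvs
Final line 6: sza

Answer: sza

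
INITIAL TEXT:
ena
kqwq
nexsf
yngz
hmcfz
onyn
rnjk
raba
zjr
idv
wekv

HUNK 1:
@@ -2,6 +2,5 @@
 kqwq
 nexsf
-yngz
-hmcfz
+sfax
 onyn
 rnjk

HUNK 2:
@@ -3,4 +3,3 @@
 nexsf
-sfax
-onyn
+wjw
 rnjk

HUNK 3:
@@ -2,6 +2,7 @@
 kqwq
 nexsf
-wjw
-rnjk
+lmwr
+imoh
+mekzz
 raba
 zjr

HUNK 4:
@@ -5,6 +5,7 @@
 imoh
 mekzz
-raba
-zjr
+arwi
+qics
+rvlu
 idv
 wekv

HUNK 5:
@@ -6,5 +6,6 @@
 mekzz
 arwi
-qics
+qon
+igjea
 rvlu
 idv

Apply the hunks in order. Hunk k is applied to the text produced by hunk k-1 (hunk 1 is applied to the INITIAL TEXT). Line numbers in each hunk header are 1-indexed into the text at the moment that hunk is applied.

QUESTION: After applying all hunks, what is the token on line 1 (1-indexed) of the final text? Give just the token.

Answer: ena

Derivation:
Hunk 1: at line 2 remove [yngz,hmcfz] add [sfax] -> 10 lines: ena kqwq nexsf sfax onyn rnjk raba zjr idv wekv
Hunk 2: at line 3 remove [sfax,onyn] add [wjw] -> 9 lines: ena kqwq nexsf wjw rnjk raba zjr idv wekv
Hunk 3: at line 2 remove [wjw,rnjk] add [lmwr,imoh,mekzz] -> 10 lines: ena kqwq nexsf lmwr imoh mekzz raba zjr idv wekv
Hunk 4: at line 5 remove [raba,zjr] add [arwi,qics,rvlu] -> 11 lines: ena kqwq nexsf lmwr imoh mekzz arwi qics rvlu idv wekv
Hunk 5: at line 6 remove [qics] add [qon,igjea] -> 12 lines: ena kqwq nexsf lmwr imoh mekzz arwi qon igjea rvlu idv wekv
Final line 1: ena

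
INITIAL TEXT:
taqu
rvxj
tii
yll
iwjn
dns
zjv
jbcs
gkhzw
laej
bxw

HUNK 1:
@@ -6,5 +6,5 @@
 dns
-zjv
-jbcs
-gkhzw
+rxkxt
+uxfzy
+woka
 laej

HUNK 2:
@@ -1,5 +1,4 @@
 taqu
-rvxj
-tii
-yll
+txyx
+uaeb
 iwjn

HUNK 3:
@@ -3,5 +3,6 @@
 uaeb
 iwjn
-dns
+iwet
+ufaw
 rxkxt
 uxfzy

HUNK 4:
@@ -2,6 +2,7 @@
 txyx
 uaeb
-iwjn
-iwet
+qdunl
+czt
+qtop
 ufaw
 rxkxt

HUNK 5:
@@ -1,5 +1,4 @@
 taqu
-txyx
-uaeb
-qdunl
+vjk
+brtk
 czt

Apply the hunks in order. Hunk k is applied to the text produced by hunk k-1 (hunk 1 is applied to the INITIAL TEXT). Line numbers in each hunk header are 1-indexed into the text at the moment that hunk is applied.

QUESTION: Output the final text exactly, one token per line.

Hunk 1: at line 6 remove [zjv,jbcs,gkhzw] add [rxkxt,uxfzy,woka] -> 11 lines: taqu rvxj tii yll iwjn dns rxkxt uxfzy woka laej bxw
Hunk 2: at line 1 remove [rvxj,tii,yll] add [txyx,uaeb] -> 10 lines: taqu txyx uaeb iwjn dns rxkxt uxfzy woka laej bxw
Hunk 3: at line 3 remove [dns] add [iwet,ufaw] -> 11 lines: taqu txyx uaeb iwjn iwet ufaw rxkxt uxfzy woka laej bxw
Hunk 4: at line 2 remove [iwjn,iwet] add [qdunl,czt,qtop] -> 12 lines: taqu txyx uaeb qdunl czt qtop ufaw rxkxt uxfzy woka laej bxw
Hunk 5: at line 1 remove [txyx,uaeb,qdunl] add [vjk,brtk] -> 11 lines: taqu vjk brtk czt qtop ufaw rxkxt uxfzy woka laej bxw

Answer: taqu
vjk
brtk
czt
qtop
ufaw
rxkxt
uxfzy
woka
laej
bxw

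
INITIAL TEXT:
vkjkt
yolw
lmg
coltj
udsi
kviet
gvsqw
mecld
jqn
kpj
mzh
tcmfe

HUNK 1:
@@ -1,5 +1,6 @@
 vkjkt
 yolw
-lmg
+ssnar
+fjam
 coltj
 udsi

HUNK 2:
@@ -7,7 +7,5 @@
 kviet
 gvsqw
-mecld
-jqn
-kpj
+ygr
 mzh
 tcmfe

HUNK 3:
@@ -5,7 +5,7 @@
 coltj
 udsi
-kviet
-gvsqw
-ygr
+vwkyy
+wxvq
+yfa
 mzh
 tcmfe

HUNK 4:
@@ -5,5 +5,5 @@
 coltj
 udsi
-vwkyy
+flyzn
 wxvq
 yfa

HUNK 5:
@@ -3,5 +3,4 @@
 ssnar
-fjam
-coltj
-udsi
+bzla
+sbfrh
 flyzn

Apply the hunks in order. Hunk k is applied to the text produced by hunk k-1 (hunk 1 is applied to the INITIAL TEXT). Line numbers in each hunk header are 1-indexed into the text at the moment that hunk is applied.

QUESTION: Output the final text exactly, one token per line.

Hunk 1: at line 1 remove [lmg] add [ssnar,fjam] -> 13 lines: vkjkt yolw ssnar fjam coltj udsi kviet gvsqw mecld jqn kpj mzh tcmfe
Hunk 2: at line 7 remove [mecld,jqn,kpj] add [ygr] -> 11 lines: vkjkt yolw ssnar fjam coltj udsi kviet gvsqw ygr mzh tcmfe
Hunk 3: at line 5 remove [kviet,gvsqw,ygr] add [vwkyy,wxvq,yfa] -> 11 lines: vkjkt yolw ssnar fjam coltj udsi vwkyy wxvq yfa mzh tcmfe
Hunk 4: at line 5 remove [vwkyy] add [flyzn] -> 11 lines: vkjkt yolw ssnar fjam coltj udsi flyzn wxvq yfa mzh tcmfe
Hunk 5: at line 3 remove [fjam,coltj,udsi] add [bzla,sbfrh] -> 10 lines: vkjkt yolw ssnar bzla sbfrh flyzn wxvq yfa mzh tcmfe

Answer: vkjkt
yolw
ssnar
bzla
sbfrh
flyzn
wxvq
yfa
mzh
tcmfe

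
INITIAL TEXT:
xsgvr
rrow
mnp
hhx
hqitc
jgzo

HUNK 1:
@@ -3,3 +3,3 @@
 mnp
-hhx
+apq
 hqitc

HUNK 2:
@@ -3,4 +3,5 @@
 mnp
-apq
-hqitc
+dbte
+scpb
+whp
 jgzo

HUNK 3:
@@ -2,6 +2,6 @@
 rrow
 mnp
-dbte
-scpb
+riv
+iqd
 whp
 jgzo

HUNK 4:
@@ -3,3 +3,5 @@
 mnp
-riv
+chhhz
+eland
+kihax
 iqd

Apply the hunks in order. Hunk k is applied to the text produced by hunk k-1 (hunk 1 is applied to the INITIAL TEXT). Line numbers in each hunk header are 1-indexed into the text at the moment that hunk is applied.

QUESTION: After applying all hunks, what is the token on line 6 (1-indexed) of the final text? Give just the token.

Answer: kihax

Derivation:
Hunk 1: at line 3 remove [hhx] add [apq] -> 6 lines: xsgvr rrow mnp apq hqitc jgzo
Hunk 2: at line 3 remove [apq,hqitc] add [dbte,scpb,whp] -> 7 lines: xsgvr rrow mnp dbte scpb whp jgzo
Hunk 3: at line 2 remove [dbte,scpb] add [riv,iqd] -> 7 lines: xsgvr rrow mnp riv iqd whp jgzo
Hunk 4: at line 3 remove [riv] add [chhhz,eland,kihax] -> 9 lines: xsgvr rrow mnp chhhz eland kihax iqd whp jgzo
Final line 6: kihax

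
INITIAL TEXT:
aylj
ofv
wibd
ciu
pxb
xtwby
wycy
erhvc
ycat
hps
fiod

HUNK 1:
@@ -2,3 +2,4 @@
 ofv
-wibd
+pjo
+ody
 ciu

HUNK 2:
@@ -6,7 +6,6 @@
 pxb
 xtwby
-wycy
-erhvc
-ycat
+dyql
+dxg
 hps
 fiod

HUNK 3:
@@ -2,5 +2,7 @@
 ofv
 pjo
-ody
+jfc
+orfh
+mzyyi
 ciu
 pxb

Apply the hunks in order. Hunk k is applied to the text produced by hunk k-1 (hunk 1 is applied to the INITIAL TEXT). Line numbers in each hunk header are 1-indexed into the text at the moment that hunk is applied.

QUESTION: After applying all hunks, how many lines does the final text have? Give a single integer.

Hunk 1: at line 2 remove [wibd] add [pjo,ody] -> 12 lines: aylj ofv pjo ody ciu pxb xtwby wycy erhvc ycat hps fiod
Hunk 2: at line 6 remove [wycy,erhvc,ycat] add [dyql,dxg] -> 11 lines: aylj ofv pjo ody ciu pxb xtwby dyql dxg hps fiod
Hunk 3: at line 2 remove [ody] add [jfc,orfh,mzyyi] -> 13 lines: aylj ofv pjo jfc orfh mzyyi ciu pxb xtwby dyql dxg hps fiod
Final line count: 13

Answer: 13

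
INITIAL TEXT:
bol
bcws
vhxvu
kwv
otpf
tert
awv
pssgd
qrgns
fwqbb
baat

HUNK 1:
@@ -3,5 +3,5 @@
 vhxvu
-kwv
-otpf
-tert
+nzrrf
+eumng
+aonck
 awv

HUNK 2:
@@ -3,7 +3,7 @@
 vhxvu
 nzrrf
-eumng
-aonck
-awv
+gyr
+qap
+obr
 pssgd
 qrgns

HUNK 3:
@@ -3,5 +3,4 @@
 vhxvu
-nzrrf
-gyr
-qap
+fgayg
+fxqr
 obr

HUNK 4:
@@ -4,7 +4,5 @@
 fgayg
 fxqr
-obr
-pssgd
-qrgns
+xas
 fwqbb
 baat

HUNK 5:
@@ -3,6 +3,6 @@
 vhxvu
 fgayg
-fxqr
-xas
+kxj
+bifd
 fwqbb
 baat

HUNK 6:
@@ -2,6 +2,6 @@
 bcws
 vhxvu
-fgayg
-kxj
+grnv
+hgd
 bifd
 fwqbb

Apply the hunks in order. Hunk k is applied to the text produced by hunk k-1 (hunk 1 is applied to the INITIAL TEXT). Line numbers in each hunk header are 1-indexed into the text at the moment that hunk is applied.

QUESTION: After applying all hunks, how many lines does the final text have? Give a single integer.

Hunk 1: at line 3 remove [kwv,otpf,tert] add [nzrrf,eumng,aonck] -> 11 lines: bol bcws vhxvu nzrrf eumng aonck awv pssgd qrgns fwqbb baat
Hunk 2: at line 3 remove [eumng,aonck,awv] add [gyr,qap,obr] -> 11 lines: bol bcws vhxvu nzrrf gyr qap obr pssgd qrgns fwqbb baat
Hunk 3: at line 3 remove [nzrrf,gyr,qap] add [fgayg,fxqr] -> 10 lines: bol bcws vhxvu fgayg fxqr obr pssgd qrgns fwqbb baat
Hunk 4: at line 4 remove [obr,pssgd,qrgns] add [xas] -> 8 lines: bol bcws vhxvu fgayg fxqr xas fwqbb baat
Hunk 5: at line 3 remove [fxqr,xas] add [kxj,bifd] -> 8 lines: bol bcws vhxvu fgayg kxj bifd fwqbb baat
Hunk 6: at line 2 remove [fgayg,kxj] add [grnv,hgd] -> 8 lines: bol bcws vhxvu grnv hgd bifd fwqbb baat
Final line count: 8

Answer: 8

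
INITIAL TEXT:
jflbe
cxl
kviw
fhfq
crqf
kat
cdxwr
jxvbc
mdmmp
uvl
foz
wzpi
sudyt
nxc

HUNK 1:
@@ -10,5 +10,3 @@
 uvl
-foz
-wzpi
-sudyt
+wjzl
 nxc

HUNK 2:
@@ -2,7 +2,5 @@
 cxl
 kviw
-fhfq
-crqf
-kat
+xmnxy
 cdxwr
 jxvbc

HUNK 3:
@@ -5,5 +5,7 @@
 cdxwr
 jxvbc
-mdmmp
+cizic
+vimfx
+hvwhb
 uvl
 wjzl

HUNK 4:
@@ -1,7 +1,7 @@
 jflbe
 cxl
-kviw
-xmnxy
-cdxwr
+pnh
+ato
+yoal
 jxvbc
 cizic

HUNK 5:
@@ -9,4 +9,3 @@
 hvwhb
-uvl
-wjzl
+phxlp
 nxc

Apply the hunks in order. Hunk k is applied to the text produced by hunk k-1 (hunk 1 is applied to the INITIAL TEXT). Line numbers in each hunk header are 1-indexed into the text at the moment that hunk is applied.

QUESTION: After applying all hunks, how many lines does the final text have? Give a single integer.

Answer: 11

Derivation:
Hunk 1: at line 10 remove [foz,wzpi,sudyt] add [wjzl] -> 12 lines: jflbe cxl kviw fhfq crqf kat cdxwr jxvbc mdmmp uvl wjzl nxc
Hunk 2: at line 2 remove [fhfq,crqf,kat] add [xmnxy] -> 10 lines: jflbe cxl kviw xmnxy cdxwr jxvbc mdmmp uvl wjzl nxc
Hunk 3: at line 5 remove [mdmmp] add [cizic,vimfx,hvwhb] -> 12 lines: jflbe cxl kviw xmnxy cdxwr jxvbc cizic vimfx hvwhb uvl wjzl nxc
Hunk 4: at line 1 remove [kviw,xmnxy,cdxwr] add [pnh,ato,yoal] -> 12 lines: jflbe cxl pnh ato yoal jxvbc cizic vimfx hvwhb uvl wjzl nxc
Hunk 5: at line 9 remove [uvl,wjzl] add [phxlp] -> 11 lines: jflbe cxl pnh ato yoal jxvbc cizic vimfx hvwhb phxlp nxc
Final line count: 11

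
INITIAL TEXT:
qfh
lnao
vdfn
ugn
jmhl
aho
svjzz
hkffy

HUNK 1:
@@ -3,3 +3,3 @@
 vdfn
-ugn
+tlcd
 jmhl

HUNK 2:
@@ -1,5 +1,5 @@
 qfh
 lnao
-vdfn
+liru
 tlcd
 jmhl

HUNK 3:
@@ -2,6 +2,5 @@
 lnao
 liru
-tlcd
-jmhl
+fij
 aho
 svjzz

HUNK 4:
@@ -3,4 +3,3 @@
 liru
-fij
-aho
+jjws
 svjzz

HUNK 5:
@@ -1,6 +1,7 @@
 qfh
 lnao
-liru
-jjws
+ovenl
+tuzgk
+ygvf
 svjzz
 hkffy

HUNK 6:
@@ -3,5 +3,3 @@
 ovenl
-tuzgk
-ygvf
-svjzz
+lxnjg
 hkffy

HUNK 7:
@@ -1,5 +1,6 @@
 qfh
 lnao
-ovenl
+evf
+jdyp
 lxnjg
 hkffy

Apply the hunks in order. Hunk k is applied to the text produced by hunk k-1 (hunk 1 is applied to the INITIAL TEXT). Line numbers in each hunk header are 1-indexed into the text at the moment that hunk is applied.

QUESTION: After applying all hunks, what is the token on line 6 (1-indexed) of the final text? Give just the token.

Hunk 1: at line 3 remove [ugn] add [tlcd] -> 8 lines: qfh lnao vdfn tlcd jmhl aho svjzz hkffy
Hunk 2: at line 1 remove [vdfn] add [liru] -> 8 lines: qfh lnao liru tlcd jmhl aho svjzz hkffy
Hunk 3: at line 2 remove [tlcd,jmhl] add [fij] -> 7 lines: qfh lnao liru fij aho svjzz hkffy
Hunk 4: at line 3 remove [fij,aho] add [jjws] -> 6 lines: qfh lnao liru jjws svjzz hkffy
Hunk 5: at line 1 remove [liru,jjws] add [ovenl,tuzgk,ygvf] -> 7 lines: qfh lnao ovenl tuzgk ygvf svjzz hkffy
Hunk 6: at line 3 remove [tuzgk,ygvf,svjzz] add [lxnjg] -> 5 lines: qfh lnao ovenl lxnjg hkffy
Hunk 7: at line 1 remove [ovenl] add [evf,jdyp] -> 6 lines: qfh lnao evf jdyp lxnjg hkffy
Final line 6: hkffy

Answer: hkffy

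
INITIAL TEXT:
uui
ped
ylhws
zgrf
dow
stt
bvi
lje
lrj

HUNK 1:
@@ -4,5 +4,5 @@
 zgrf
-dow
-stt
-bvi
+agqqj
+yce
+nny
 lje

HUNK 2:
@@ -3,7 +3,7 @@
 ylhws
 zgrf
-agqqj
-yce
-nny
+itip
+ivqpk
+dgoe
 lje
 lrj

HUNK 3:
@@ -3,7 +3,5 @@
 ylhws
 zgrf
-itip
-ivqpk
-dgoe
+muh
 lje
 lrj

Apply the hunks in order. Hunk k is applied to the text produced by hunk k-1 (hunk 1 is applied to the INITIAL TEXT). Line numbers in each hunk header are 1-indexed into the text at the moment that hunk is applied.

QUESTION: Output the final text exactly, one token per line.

Hunk 1: at line 4 remove [dow,stt,bvi] add [agqqj,yce,nny] -> 9 lines: uui ped ylhws zgrf agqqj yce nny lje lrj
Hunk 2: at line 3 remove [agqqj,yce,nny] add [itip,ivqpk,dgoe] -> 9 lines: uui ped ylhws zgrf itip ivqpk dgoe lje lrj
Hunk 3: at line 3 remove [itip,ivqpk,dgoe] add [muh] -> 7 lines: uui ped ylhws zgrf muh lje lrj

Answer: uui
ped
ylhws
zgrf
muh
lje
lrj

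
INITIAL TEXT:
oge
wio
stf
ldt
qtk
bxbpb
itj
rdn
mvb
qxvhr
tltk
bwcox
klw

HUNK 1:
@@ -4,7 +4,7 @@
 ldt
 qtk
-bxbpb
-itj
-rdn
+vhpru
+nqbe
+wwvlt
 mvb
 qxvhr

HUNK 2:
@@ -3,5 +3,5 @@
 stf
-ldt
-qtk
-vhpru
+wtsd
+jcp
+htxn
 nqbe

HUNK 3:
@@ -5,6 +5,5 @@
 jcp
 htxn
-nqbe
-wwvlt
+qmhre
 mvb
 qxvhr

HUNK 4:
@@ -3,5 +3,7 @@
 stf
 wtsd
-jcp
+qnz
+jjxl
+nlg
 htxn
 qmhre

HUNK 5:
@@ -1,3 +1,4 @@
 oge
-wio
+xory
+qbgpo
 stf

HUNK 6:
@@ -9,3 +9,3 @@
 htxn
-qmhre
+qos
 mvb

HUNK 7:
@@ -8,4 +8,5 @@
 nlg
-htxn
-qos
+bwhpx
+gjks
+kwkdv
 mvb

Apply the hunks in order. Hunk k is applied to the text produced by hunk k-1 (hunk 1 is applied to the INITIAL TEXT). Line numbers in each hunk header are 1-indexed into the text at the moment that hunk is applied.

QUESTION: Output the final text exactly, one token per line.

Answer: oge
xory
qbgpo
stf
wtsd
qnz
jjxl
nlg
bwhpx
gjks
kwkdv
mvb
qxvhr
tltk
bwcox
klw

Derivation:
Hunk 1: at line 4 remove [bxbpb,itj,rdn] add [vhpru,nqbe,wwvlt] -> 13 lines: oge wio stf ldt qtk vhpru nqbe wwvlt mvb qxvhr tltk bwcox klw
Hunk 2: at line 3 remove [ldt,qtk,vhpru] add [wtsd,jcp,htxn] -> 13 lines: oge wio stf wtsd jcp htxn nqbe wwvlt mvb qxvhr tltk bwcox klw
Hunk 3: at line 5 remove [nqbe,wwvlt] add [qmhre] -> 12 lines: oge wio stf wtsd jcp htxn qmhre mvb qxvhr tltk bwcox klw
Hunk 4: at line 3 remove [jcp] add [qnz,jjxl,nlg] -> 14 lines: oge wio stf wtsd qnz jjxl nlg htxn qmhre mvb qxvhr tltk bwcox klw
Hunk 5: at line 1 remove [wio] add [xory,qbgpo] -> 15 lines: oge xory qbgpo stf wtsd qnz jjxl nlg htxn qmhre mvb qxvhr tltk bwcox klw
Hunk 6: at line 9 remove [qmhre] add [qos] -> 15 lines: oge xory qbgpo stf wtsd qnz jjxl nlg htxn qos mvb qxvhr tltk bwcox klw
Hunk 7: at line 8 remove [htxn,qos] add [bwhpx,gjks,kwkdv] -> 16 lines: oge xory qbgpo stf wtsd qnz jjxl nlg bwhpx gjks kwkdv mvb qxvhr tltk bwcox klw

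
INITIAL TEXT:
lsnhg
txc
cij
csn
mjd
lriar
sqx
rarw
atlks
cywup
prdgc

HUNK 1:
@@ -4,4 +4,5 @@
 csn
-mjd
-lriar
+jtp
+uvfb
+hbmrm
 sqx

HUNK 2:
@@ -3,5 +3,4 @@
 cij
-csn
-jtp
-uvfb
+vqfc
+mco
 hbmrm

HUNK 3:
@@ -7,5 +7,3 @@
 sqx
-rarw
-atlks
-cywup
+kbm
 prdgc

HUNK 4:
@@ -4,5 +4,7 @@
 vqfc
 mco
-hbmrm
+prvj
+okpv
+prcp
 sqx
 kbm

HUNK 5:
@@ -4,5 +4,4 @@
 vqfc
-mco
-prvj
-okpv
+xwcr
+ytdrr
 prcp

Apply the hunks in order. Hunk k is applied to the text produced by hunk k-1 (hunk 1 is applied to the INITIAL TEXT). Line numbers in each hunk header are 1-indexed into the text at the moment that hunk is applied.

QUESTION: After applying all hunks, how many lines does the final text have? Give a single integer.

Answer: 10

Derivation:
Hunk 1: at line 4 remove [mjd,lriar] add [jtp,uvfb,hbmrm] -> 12 lines: lsnhg txc cij csn jtp uvfb hbmrm sqx rarw atlks cywup prdgc
Hunk 2: at line 3 remove [csn,jtp,uvfb] add [vqfc,mco] -> 11 lines: lsnhg txc cij vqfc mco hbmrm sqx rarw atlks cywup prdgc
Hunk 3: at line 7 remove [rarw,atlks,cywup] add [kbm] -> 9 lines: lsnhg txc cij vqfc mco hbmrm sqx kbm prdgc
Hunk 4: at line 4 remove [hbmrm] add [prvj,okpv,prcp] -> 11 lines: lsnhg txc cij vqfc mco prvj okpv prcp sqx kbm prdgc
Hunk 5: at line 4 remove [mco,prvj,okpv] add [xwcr,ytdrr] -> 10 lines: lsnhg txc cij vqfc xwcr ytdrr prcp sqx kbm prdgc
Final line count: 10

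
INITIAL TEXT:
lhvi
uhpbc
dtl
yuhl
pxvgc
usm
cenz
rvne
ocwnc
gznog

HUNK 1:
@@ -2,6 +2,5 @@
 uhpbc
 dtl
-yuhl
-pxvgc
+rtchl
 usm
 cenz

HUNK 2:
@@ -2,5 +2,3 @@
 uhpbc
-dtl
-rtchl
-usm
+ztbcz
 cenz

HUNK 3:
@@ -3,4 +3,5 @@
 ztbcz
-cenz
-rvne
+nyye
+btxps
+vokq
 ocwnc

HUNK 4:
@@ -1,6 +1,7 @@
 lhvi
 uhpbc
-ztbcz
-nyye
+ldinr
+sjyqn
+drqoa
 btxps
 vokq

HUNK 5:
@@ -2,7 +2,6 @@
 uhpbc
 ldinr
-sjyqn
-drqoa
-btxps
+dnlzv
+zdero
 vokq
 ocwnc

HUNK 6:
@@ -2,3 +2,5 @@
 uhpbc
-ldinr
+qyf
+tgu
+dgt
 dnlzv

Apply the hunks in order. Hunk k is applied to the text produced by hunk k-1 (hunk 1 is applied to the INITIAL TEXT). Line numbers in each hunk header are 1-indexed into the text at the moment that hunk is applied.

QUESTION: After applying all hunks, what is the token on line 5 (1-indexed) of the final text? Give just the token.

Answer: dgt

Derivation:
Hunk 1: at line 2 remove [yuhl,pxvgc] add [rtchl] -> 9 lines: lhvi uhpbc dtl rtchl usm cenz rvne ocwnc gznog
Hunk 2: at line 2 remove [dtl,rtchl,usm] add [ztbcz] -> 7 lines: lhvi uhpbc ztbcz cenz rvne ocwnc gznog
Hunk 3: at line 3 remove [cenz,rvne] add [nyye,btxps,vokq] -> 8 lines: lhvi uhpbc ztbcz nyye btxps vokq ocwnc gznog
Hunk 4: at line 1 remove [ztbcz,nyye] add [ldinr,sjyqn,drqoa] -> 9 lines: lhvi uhpbc ldinr sjyqn drqoa btxps vokq ocwnc gznog
Hunk 5: at line 2 remove [sjyqn,drqoa,btxps] add [dnlzv,zdero] -> 8 lines: lhvi uhpbc ldinr dnlzv zdero vokq ocwnc gznog
Hunk 6: at line 2 remove [ldinr] add [qyf,tgu,dgt] -> 10 lines: lhvi uhpbc qyf tgu dgt dnlzv zdero vokq ocwnc gznog
Final line 5: dgt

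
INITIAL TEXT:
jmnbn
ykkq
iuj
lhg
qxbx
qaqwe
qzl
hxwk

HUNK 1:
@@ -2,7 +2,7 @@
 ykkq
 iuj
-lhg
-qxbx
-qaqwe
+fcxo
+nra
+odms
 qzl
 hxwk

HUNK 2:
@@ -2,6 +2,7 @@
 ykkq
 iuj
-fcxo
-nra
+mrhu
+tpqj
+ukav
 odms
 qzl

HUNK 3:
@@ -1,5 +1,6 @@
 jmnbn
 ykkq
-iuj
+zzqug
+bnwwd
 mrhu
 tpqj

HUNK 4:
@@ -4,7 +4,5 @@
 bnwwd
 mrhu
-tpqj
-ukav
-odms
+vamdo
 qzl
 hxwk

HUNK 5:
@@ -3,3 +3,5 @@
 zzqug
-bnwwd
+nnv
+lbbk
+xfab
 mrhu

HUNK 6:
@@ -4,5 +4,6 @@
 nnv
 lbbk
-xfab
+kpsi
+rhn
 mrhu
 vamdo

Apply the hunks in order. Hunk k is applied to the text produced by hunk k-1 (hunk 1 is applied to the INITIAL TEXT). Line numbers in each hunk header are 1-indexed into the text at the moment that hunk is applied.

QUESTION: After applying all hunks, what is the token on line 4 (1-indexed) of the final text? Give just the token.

Hunk 1: at line 2 remove [lhg,qxbx,qaqwe] add [fcxo,nra,odms] -> 8 lines: jmnbn ykkq iuj fcxo nra odms qzl hxwk
Hunk 2: at line 2 remove [fcxo,nra] add [mrhu,tpqj,ukav] -> 9 lines: jmnbn ykkq iuj mrhu tpqj ukav odms qzl hxwk
Hunk 3: at line 1 remove [iuj] add [zzqug,bnwwd] -> 10 lines: jmnbn ykkq zzqug bnwwd mrhu tpqj ukav odms qzl hxwk
Hunk 4: at line 4 remove [tpqj,ukav,odms] add [vamdo] -> 8 lines: jmnbn ykkq zzqug bnwwd mrhu vamdo qzl hxwk
Hunk 5: at line 3 remove [bnwwd] add [nnv,lbbk,xfab] -> 10 lines: jmnbn ykkq zzqug nnv lbbk xfab mrhu vamdo qzl hxwk
Hunk 6: at line 4 remove [xfab] add [kpsi,rhn] -> 11 lines: jmnbn ykkq zzqug nnv lbbk kpsi rhn mrhu vamdo qzl hxwk
Final line 4: nnv

Answer: nnv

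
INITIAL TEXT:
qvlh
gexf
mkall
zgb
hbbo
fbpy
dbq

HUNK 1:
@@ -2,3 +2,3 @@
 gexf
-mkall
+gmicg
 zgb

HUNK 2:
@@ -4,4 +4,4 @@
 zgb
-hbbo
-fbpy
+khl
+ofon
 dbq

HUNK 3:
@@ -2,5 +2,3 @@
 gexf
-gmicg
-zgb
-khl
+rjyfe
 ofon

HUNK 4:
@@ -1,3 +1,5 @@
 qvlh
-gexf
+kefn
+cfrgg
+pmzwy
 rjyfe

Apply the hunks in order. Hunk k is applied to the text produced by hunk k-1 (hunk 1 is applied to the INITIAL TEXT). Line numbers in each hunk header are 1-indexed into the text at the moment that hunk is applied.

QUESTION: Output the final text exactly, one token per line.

Hunk 1: at line 2 remove [mkall] add [gmicg] -> 7 lines: qvlh gexf gmicg zgb hbbo fbpy dbq
Hunk 2: at line 4 remove [hbbo,fbpy] add [khl,ofon] -> 7 lines: qvlh gexf gmicg zgb khl ofon dbq
Hunk 3: at line 2 remove [gmicg,zgb,khl] add [rjyfe] -> 5 lines: qvlh gexf rjyfe ofon dbq
Hunk 4: at line 1 remove [gexf] add [kefn,cfrgg,pmzwy] -> 7 lines: qvlh kefn cfrgg pmzwy rjyfe ofon dbq

Answer: qvlh
kefn
cfrgg
pmzwy
rjyfe
ofon
dbq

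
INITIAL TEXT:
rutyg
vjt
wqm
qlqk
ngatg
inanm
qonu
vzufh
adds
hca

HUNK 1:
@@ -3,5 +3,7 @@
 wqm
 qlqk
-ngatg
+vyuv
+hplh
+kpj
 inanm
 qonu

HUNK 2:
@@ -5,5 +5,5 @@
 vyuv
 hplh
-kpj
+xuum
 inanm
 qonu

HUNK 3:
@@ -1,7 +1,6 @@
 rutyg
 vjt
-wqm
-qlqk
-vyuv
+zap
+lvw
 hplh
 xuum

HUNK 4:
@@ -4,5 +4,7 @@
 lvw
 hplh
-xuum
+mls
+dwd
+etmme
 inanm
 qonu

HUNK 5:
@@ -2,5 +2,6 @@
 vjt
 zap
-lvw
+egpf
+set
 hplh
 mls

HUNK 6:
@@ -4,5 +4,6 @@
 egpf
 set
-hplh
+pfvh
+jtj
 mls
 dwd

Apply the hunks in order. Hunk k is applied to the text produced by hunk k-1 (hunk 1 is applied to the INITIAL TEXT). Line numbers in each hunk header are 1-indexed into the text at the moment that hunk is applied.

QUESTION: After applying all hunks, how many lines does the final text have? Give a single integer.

Answer: 15

Derivation:
Hunk 1: at line 3 remove [ngatg] add [vyuv,hplh,kpj] -> 12 lines: rutyg vjt wqm qlqk vyuv hplh kpj inanm qonu vzufh adds hca
Hunk 2: at line 5 remove [kpj] add [xuum] -> 12 lines: rutyg vjt wqm qlqk vyuv hplh xuum inanm qonu vzufh adds hca
Hunk 3: at line 1 remove [wqm,qlqk,vyuv] add [zap,lvw] -> 11 lines: rutyg vjt zap lvw hplh xuum inanm qonu vzufh adds hca
Hunk 4: at line 4 remove [xuum] add [mls,dwd,etmme] -> 13 lines: rutyg vjt zap lvw hplh mls dwd etmme inanm qonu vzufh adds hca
Hunk 5: at line 2 remove [lvw] add [egpf,set] -> 14 lines: rutyg vjt zap egpf set hplh mls dwd etmme inanm qonu vzufh adds hca
Hunk 6: at line 4 remove [hplh] add [pfvh,jtj] -> 15 lines: rutyg vjt zap egpf set pfvh jtj mls dwd etmme inanm qonu vzufh adds hca
Final line count: 15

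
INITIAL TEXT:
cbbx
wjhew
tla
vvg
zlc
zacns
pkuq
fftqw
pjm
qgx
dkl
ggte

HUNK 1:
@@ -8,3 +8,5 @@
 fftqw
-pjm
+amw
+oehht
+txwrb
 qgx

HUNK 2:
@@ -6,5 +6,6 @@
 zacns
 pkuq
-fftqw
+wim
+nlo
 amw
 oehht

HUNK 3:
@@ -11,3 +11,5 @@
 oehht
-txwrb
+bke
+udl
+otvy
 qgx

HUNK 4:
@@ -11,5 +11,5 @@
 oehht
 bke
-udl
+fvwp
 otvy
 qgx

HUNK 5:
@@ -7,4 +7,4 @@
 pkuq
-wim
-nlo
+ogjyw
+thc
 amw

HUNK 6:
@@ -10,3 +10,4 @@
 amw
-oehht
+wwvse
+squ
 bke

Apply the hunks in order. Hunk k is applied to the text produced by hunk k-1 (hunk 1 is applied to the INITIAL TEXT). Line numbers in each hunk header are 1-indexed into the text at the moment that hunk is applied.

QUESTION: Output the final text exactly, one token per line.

Hunk 1: at line 8 remove [pjm] add [amw,oehht,txwrb] -> 14 lines: cbbx wjhew tla vvg zlc zacns pkuq fftqw amw oehht txwrb qgx dkl ggte
Hunk 2: at line 6 remove [fftqw] add [wim,nlo] -> 15 lines: cbbx wjhew tla vvg zlc zacns pkuq wim nlo amw oehht txwrb qgx dkl ggte
Hunk 3: at line 11 remove [txwrb] add [bke,udl,otvy] -> 17 lines: cbbx wjhew tla vvg zlc zacns pkuq wim nlo amw oehht bke udl otvy qgx dkl ggte
Hunk 4: at line 11 remove [udl] add [fvwp] -> 17 lines: cbbx wjhew tla vvg zlc zacns pkuq wim nlo amw oehht bke fvwp otvy qgx dkl ggte
Hunk 5: at line 7 remove [wim,nlo] add [ogjyw,thc] -> 17 lines: cbbx wjhew tla vvg zlc zacns pkuq ogjyw thc amw oehht bke fvwp otvy qgx dkl ggte
Hunk 6: at line 10 remove [oehht] add [wwvse,squ] -> 18 lines: cbbx wjhew tla vvg zlc zacns pkuq ogjyw thc amw wwvse squ bke fvwp otvy qgx dkl ggte

Answer: cbbx
wjhew
tla
vvg
zlc
zacns
pkuq
ogjyw
thc
amw
wwvse
squ
bke
fvwp
otvy
qgx
dkl
ggte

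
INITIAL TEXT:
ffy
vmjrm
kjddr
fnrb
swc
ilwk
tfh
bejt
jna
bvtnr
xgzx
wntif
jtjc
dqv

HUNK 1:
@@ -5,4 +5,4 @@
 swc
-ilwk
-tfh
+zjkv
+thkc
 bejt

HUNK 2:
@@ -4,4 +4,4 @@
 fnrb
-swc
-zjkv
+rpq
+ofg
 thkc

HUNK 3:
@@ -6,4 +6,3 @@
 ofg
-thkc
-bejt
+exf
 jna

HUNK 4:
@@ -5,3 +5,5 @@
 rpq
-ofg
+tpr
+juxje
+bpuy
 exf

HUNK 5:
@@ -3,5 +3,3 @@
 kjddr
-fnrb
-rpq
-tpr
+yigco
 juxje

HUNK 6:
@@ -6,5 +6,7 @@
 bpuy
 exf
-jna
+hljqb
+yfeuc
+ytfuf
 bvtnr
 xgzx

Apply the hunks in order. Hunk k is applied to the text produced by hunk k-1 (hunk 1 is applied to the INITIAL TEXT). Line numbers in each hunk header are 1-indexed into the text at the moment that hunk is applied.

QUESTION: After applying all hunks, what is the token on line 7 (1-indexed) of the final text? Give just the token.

Answer: exf

Derivation:
Hunk 1: at line 5 remove [ilwk,tfh] add [zjkv,thkc] -> 14 lines: ffy vmjrm kjddr fnrb swc zjkv thkc bejt jna bvtnr xgzx wntif jtjc dqv
Hunk 2: at line 4 remove [swc,zjkv] add [rpq,ofg] -> 14 lines: ffy vmjrm kjddr fnrb rpq ofg thkc bejt jna bvtnr xgzx wntif jtjc dqv
Hunk 3: at line 6 remove [thkc,bejt] add [exf] -> 13 lines: ffy vmjrm kjddr fnrb rpq ofg exf jna bvtnr xgzx wntif jtjc dqv
Hunk 4: at line 5 remove [ofg] add [tpr,juxje,bpuy] -> 15 lines: ffy vmjrm kjddr fnrb rpq tpr juxje bpuy exf jna bvtnr xgzx wntif jtjc dqv
Hunk 5: at line 3 remove [fnrb,rpq,tpr] add [yigco] -> 13 lines: ffy vmjrm kjddr yigco juxje bpuy exf jna bvtnr xgzx wntif jtjc dqv
Hunk 6: at line 6 remove [jna] add [hljqb,yfeuc,ytfuf] -> 15 lines: ffy vmjrm kjddr yigco juxje bpuy exf hljqb yfeuc ytfuf bvtnr xgzx wntif jtjc dqv
Final line 7: exf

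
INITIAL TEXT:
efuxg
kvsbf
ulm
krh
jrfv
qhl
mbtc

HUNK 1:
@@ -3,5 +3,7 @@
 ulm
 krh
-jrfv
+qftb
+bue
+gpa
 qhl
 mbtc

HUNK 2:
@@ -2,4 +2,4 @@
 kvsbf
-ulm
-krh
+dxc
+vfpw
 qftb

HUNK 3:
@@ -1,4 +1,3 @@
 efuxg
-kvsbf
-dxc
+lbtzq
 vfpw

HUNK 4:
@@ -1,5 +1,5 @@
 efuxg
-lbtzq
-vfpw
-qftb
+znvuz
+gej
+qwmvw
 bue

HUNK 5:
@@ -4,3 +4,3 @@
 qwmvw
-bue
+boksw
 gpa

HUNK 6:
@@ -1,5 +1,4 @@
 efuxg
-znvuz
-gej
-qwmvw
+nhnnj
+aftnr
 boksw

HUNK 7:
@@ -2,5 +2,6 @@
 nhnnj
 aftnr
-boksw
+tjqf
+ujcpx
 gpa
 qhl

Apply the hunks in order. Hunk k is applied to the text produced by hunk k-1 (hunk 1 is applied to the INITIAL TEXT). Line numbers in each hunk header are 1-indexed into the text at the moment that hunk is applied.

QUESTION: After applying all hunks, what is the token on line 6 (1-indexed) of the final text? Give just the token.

Hunk 1: at line 3 remove [jrfv] add [qftb,bue,gpa] -> 9 lines: efuxg kvsbf ulm krh qftb bue gpa qhl mbtc
Hunk 2: at line 2 remove [ulm,krh] add [dxc,vfpw] -> 9 lines: efuxg kvsbf dxc vfpw qftb bue gpa qhl mbtc
Hunk 3: at line 1 remove [kvsbf,dxc] add [lbtzq] -> 8 lines: efuxg lbtzq vfpw qftb bue gpa qhl mbtc
Hunk 4: at line 1 remove [lbtzq,vfpw,qftb] add [znvuz,gej,qwmvw] -> 8 lines: efuxg znvuz gej qwmvw bue gpa qhl mbtc
Hunk 5: at line 4 remove [bue] add [boksw] -> 8 lines: efuxg znvuz gej qwmvw boksw gpa qhl mbtc
Hunk 6: at line 1 remove [znvuz,gej,qwmvw] add [nhnnj,aftnr] -> 7 lines: efuxg nhnnj aftnr boksw gpa qhl mbtc
Hunk 7: at line 2 remove [boksw] add [tjqf,ujcpx] -> 8 lines: efuxg nhnnj aftnr tjqf ujcpx gpa qhl mbtc
Final line 6: gpa

Answer: gpa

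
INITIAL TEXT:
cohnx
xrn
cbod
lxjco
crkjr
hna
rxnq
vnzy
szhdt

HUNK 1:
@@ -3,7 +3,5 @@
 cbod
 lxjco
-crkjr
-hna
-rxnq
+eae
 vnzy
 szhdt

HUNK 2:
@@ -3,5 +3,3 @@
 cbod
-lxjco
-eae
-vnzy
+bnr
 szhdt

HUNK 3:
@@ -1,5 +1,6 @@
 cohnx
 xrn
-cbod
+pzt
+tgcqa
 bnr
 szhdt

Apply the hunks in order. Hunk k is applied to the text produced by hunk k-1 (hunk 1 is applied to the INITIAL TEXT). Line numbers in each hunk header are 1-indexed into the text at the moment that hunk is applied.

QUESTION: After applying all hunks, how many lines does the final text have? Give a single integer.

Answer: 6

Derivation:
Hunk 1: at line 3 remove [crkjr,hna,rxnq] add [eae] -> 7 lines: cohnx xrn cbod lxjco eae vnzy szhdt
Hunk 2: at line 3 remove [lxjco,eae,vnzy] add [bnr] -> 5 lines: cohnx xrn cbod bnr szhdt
Hunk 3: at line 1 remove [cbod] add [pzt,tgcqa] -> 6 lines: cohnx xrn pzt tgcqa bnr szhdt
Final line count: 6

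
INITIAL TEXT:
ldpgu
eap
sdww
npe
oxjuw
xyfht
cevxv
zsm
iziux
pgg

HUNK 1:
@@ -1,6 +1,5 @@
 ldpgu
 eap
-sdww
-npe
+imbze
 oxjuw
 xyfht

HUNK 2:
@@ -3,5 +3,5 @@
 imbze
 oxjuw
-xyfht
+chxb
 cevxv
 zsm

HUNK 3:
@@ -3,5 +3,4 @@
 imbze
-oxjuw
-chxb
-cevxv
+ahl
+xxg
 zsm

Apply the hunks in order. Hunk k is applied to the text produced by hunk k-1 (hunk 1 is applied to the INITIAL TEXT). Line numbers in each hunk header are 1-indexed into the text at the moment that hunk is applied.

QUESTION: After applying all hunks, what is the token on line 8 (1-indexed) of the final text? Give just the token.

Hunk 1: at line 1 remove [sdww,npe] add [imbze] -> 9 lines: ldpgu eap imbze oxjuw xyfht cevxv zsm iziux pgg
Hunk 2: at line 3 remove [xyfht] add [chxb] -> 9 lines: ldpgu eap imbze oxjuw chxb cevxv zsm iziux pgg
Hunk 3: at line 3 remove [oxjuw,chxb,cevxv] add [ahl,xxg] -> 8 lines: ldpgu eap imbze ahl xxg zsm iziux pgg
Final line 8: pgg

Answer: pgg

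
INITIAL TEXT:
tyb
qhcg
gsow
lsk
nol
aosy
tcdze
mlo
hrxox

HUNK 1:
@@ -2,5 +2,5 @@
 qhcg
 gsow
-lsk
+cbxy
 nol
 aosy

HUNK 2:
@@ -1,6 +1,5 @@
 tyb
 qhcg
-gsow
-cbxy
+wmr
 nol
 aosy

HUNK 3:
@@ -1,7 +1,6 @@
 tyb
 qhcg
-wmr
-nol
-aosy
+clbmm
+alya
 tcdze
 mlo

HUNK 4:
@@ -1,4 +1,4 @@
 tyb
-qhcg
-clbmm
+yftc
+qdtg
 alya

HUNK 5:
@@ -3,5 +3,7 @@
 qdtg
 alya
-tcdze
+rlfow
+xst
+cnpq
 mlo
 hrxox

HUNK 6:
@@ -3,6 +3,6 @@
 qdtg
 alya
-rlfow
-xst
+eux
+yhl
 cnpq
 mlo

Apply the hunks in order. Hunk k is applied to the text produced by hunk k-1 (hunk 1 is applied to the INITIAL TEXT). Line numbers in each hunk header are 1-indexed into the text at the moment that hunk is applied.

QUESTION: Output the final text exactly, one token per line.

Answer: tyb
yftc
qdtg
alya
eux
yhl
cnpq
mlo
hrxox

Derivation:
Hunk 1: at line 2 remove [lsk] add [cbxy] -> 9 lines: tyb qhcg gsow cbxy nol aosy tcdze mlo hrxox
Hunk 2: at line 1 remove [gsow,cbxy] add [wmr] -> 8 lines: tyb qhcg wmr nol aosy tcdze mlo hrxox
Hunk 3: at line 1 remove [wmr,nol,aosy] add [clbmm,alya] -> 7 lines: tyb qhcg clbmm alya tcdze mlo hrxox
Hunk 4: at line 1 remove [qhcg,clbmm] add [yftc,qdtg] -> 7 lines: tyb yftc qdtg alya tcdze mlo hrxox
Hunk 5: at line 3 remove [tcdze] add [rlfow,xst,cnpq] -> 9 lines: tyb yftc qdtg alya rlfow xst cnpq mlo hrxox
Hunk 6: at line 3 remove [rlfow,xst] add [eux,yhl] -> 9 lines: tyb yftc qdtg alya eux yhl cnpq mlo hrxox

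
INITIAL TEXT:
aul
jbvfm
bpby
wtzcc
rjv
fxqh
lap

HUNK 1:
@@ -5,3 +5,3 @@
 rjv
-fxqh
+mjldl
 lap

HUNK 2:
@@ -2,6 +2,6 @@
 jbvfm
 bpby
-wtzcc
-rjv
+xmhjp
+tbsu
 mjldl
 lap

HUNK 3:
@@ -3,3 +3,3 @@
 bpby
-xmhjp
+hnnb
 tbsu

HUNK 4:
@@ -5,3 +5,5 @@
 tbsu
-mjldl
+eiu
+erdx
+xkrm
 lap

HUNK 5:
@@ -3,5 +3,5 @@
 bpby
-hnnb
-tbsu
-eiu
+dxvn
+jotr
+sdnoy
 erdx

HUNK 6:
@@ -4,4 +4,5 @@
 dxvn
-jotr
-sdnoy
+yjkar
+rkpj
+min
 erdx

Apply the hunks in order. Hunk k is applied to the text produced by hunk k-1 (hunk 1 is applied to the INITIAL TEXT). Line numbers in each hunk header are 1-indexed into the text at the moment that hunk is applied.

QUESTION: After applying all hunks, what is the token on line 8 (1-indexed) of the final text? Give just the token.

Answer: erdx

Derivation:
Hunk 1: at line 5 remove [fxqh] add [mjldl] -> 7 lines: aul jbvfm bpby wtzcc rjv mjldl lap
Hunk 2: at line 2 remove [wtzcc,rjv] add [xmhjp,tbsu] -> 7 lines: aul jbvfm bpby xmhjp tbsu mjldl lap
Hunk 3: at line 3 remove [xmhjp] add [hnnb] -> 7 lines: aul jbvfm bpby hnnb tbsu mjldl lap
Hunk 4: at line 5 remove [mjldl] add [eiu,erdx,xkrm] -> 9 lines: aul jbvfm bpby hnnb tbsu eiu erdx xkrm lap
Hunk 5: at line 3 remove [hnnb,tbsu,eiu] add [dxvn,jotr,sdnoy] -> 9 lines: aul jbvfm bpby dxvn jotr sdnoy erdx xkrm lap
Hunk 6: at line 4 remove [jotr,sdnoy] add [yjkar,rkpj,min] -> 10 lines: aul jbvfm bpby dxvn yjkar rkpj min erdx xkrm lap
Final line 8: erdx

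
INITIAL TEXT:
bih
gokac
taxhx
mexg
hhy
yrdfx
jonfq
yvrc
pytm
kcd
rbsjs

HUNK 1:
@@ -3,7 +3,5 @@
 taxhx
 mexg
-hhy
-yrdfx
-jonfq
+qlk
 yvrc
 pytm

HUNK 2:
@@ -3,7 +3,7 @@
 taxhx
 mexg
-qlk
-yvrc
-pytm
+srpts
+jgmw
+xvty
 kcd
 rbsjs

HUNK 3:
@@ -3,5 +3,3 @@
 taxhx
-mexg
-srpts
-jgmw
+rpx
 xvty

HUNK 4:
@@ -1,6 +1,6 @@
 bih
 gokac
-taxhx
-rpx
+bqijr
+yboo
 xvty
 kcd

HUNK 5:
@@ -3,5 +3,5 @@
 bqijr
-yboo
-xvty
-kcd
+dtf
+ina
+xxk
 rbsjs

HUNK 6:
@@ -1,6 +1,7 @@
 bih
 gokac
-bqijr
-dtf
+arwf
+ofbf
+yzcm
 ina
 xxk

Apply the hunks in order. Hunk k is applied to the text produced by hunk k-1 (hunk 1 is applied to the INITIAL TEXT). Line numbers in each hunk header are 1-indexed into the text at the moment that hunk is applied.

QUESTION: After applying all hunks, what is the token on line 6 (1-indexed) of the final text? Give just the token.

Answer: ina

Derivation:
Hunk 1: at line 3 remove [hhy,yrdfx,jonfq] add [qlk] -> 9 lines: bih gokac taxhx mexg qlk yvrc pytm kcd rbsjs
Hunk 2: at line 3 remove [qlk,yvrc,pytm] add [srpts,jgmw,xvty] -> 9 lines: bih gokac taxhx mexg srpts jgmw xvty kcd rbsjs
Hunk 3: at line 3 remove [mexg,srpts,jgmw] add [rpx] -> 7 lines: bih gokac taxhx rpx xvty kcd rbsjs
Hunk 4: at line 1 remove [taxhx,rpx] add [bqijr,yboo] -> 7 lines: bih gokac bqijr yboo xvty kcd rbsjs
Hunk 5: at line 3 remove [yboo,xvty,kcd] add [dtf,ina,xxk] -> 7 lines: bih gokac bqijr dtf ina xxk rbsjs
Hunk 6: at line 1 remove [bqijr,dtf] add [arwf,ofbf,yzcm] -> 8 lines: bih gokac arwf ofbf yzcm ina xxk rbsjs
Final line 6: ina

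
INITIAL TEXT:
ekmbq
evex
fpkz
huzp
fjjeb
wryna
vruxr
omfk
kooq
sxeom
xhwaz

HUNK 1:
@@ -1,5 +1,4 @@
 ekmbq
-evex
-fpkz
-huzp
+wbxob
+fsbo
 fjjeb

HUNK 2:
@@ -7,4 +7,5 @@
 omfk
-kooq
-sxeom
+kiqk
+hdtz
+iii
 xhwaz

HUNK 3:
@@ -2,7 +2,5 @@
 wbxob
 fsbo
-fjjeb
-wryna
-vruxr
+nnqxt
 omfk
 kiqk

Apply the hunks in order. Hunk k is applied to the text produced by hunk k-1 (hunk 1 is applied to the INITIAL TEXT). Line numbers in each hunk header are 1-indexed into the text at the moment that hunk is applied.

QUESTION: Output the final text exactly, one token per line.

Answer: ekmbq
wbxob
fsbo
nnqxt
omfk
kiqk
hdtz
iii
xhwaz

Derivation:
Hunk 1: at line 1 remove [evex,fpkz,huzp] add [wbxob,fsbo] -> 10 lines: ekmbq wbxob fsbo fjjeb wryna vruxr omfk kooq sxeom xhwaz
Hunk 2: at line 7 remove [kooq,sxeom] add [kiqk,hdtz,iii] -> 11 lines: ekmbq wbxob fsbo fjjeb wryna vruxr omfk kiqk hdtz iii xhwaz
Hunk 3: at line 2 remove [fjjeb,wryna,vruxr] add [nnqxt] -> 9 lines: ekmbq wbxob fsbo nnqxt omfk kiqk hdtz iii xhwaz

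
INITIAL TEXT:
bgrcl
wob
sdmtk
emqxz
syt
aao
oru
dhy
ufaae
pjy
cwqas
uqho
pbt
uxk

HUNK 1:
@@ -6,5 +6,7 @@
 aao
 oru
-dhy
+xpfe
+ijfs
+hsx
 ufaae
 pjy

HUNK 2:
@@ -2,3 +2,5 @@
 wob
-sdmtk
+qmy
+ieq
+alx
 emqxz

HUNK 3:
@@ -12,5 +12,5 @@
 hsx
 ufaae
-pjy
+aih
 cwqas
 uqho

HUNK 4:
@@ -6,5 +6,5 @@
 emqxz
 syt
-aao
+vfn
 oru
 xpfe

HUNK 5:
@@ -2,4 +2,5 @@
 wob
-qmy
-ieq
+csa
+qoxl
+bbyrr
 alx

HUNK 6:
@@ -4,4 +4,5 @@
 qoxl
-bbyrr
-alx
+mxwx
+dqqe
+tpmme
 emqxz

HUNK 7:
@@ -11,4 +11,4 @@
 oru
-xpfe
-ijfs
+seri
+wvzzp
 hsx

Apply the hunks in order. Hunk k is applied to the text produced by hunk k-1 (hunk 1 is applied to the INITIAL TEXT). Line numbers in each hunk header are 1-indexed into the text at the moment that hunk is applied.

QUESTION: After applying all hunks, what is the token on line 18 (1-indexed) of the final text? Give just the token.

Hunk 1: at line 6 remove [dhy] add [xpfe,ijfs,hsx] -> 16 lines: bgrcl wob sdmtk emqxz syt aao oru xpfe ijfs hsx ufaae pjy cwqas uqho pbt uxk
Hunk 2: at line 2 remove [sdmtk] add [qmy,ieq,alx] -> 18 lines: bgrcl wob qmy ieq alx emqxz syt aao oru xpfe ijfs hsx ufaae pjy cwqas uqho pbt uxk
Hunk 3: at line 12 remove [pjy] add [aih] -> 18 lines: bgrcl wob qmy ieq alx emqxz syt aao oru xpfe ijfs hsx ufaae aih cwqas uqho pbt uxk
Hunk 4: at line 6 remove [aao] add [vfn] -> 18 lines: bgrcl wob qmy ieq alx emqxz syt vfn oru xpfe ijfs hsx ufaae aih cwqas uqho pbt uxk
Hunk 5: at line 2 remove [qmy,ieq] add [csa,qoxl,bbyrr] -> 19 lines: bgrcl wob csa qoxl bbyrr alx emqxz syt vfn oru xpfe ijfs hsx ufaae aih cwqas uqho pbt uxk
Hunk 6: at line 4 remove [bbyrr,alx] add [mxwx,dqqe,tpmme] -> 20 lines: bgrcl wob csa qoxl mxwx dqqe tpmme emqxz syt vfn oru xpfe ijfs hsx ufaae aih cwqas uqho pbt uxk
Hunk 7: at line 11 remove [xpfe,ijfs] add [seri,wvzzp] -> 20 lines: bgrcl wob csa qoxl mxwx dqqe tpmme emqxz syt vfn oru seri wvzzp hsx ufaae aih cwqas uqho pbt uxk
Final line 18: uqho

Answer: uqho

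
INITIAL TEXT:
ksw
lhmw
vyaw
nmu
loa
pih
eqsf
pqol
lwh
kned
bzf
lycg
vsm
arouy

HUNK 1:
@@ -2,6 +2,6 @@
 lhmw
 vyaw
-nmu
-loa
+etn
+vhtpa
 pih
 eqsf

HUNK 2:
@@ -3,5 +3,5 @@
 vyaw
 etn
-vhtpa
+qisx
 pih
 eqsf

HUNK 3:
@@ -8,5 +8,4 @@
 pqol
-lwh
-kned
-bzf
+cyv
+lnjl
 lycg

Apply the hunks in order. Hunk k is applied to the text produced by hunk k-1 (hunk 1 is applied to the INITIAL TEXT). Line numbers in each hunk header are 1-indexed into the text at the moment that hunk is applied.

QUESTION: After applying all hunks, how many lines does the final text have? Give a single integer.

Hunk 1: at line 2 remove [nmu,loa] add [etn,vhtpa] -> 14 lines: ksw lhmw vyaw etn vhtpa pih eqsf pqol lwh kned bzf lycg vsm arouy
Hunk 2: at line 3 remove [vhtpa] add [qisx] -> 14 lines: ksw lhmw vyaw etn qisx pih eqsf pqol lwh kned bzf lycg vsm arouy
Hunk 3: at line 8 remove [lwh,kned,bzf] add [cyv,lnjl] -> 13 lines: ksw lhmw vyaw etn qisx pih eqsf pqol cyv lnjl lycg vsm arouy
Final line count: 13

Answer: 13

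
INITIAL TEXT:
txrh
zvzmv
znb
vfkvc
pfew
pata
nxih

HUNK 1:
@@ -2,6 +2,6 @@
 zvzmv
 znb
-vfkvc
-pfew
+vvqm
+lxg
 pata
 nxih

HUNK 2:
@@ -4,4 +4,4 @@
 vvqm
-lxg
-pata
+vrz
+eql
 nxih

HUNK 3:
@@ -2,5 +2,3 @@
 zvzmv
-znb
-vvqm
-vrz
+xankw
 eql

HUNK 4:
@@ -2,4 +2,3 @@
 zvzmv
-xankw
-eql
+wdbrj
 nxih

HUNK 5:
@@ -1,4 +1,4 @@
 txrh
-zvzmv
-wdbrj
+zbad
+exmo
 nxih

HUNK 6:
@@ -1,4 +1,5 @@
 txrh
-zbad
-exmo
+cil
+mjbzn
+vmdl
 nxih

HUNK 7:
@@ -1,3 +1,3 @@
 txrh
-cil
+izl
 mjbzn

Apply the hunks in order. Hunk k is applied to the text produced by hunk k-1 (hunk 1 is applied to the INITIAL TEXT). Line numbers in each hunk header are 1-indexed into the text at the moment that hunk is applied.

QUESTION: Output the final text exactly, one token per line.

Answer: txrh
izl
mjbzn
vmdl
nxih

Derivation:
Hunk 1: at line 2 remove [vfkvc,pfew] add [vvqm,lxg] -> 7 lines: txrh zvzmv znb vvqm lxg pata nxih
Hunk 2: at line 4 remove [lxg,pata] add [vrz,eql] -> 7 lines: txrh zvzmv znb vvqm vrz eql nxih
Hunk 3: at line 2 remove [znb,vvqm,vrz] add [xankw] -> 5 lines: txrh zvzmv xankw eql nxih
Hunk 4: at line 2 remove [xankw,eql] add [wdbrj] -> 4 lines: txrh zvzmv wdbrj nxih
Hunk 5: at line 1 remove [zvzmv,wdbrj] add [zbad,exmo] -> 4 lines: txrh zbad exmo nxih
Hunk 6: at line 1 remove [zbad,exmo] add [cil,mjbzn,vmdl] -> 5 lines: txrh cil mjbzn vmdl nxih
Hunk 7: at line 1 remove [cil] add [izl] -> 5 lines: txrh izl mjbzn vmdl nxih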